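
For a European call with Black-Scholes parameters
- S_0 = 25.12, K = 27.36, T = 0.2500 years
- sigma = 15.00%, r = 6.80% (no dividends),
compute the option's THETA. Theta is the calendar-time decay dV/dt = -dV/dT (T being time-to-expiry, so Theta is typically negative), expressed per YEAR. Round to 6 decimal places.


Answer: Theta = -1.338344

Derivation:
d1 = -0.8747366821; d2 = -0.9497366821
phi(d1) = 0.2721176785; exp(-qT) = 1.0000000000; exp(-rT) = 0.9831436846
Theta = -S*exp(-qT)*phi(d1)*sigma/(2*sqrt(T)) - r*K*exp(-rT)*N(d2) + q*S*exp(-qT)*N(d1)
N(d1) = 0.1908585981; N(d2) = 0.1711230330; sqrt(T) = 0.5000000000
Term 1 = -25.1200 * 1.0000000000 * 0.2721176785 * 0.1500 / (2 * 0.5000000000) = -1.0253394126
Term 2 = -0.0680 * 27.3600 * 0.9831436846 * 0.1711230330 = -0.3130044188
Term 3 = 0 (no dividend yield, q = 0)
Theta = -1.0253394126 + (-0.3130044188) + (0.0000000000) = -1.338344


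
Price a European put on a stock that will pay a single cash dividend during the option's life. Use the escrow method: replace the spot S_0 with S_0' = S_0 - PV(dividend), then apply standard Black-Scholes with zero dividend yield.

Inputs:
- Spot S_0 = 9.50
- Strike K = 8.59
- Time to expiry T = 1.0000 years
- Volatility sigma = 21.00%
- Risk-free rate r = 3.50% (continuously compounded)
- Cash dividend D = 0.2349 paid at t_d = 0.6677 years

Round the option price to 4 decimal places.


Answer: Price = 0.3466

Derivation:
PV(D) = D * exp(-r * t_d) = 0.2349 * 0.97690145 = 0.22947415
S_0' = S_0 - PV(D) = 9.5000 - 0.22947415 = 9.27052585
d1 = (ln(S_0'/K) + (r + sigma^2/2)*T) / (sigma*sqrt(T)) = 0.63472080
d2 = d1 - sigma*sqrt(T) = 0.42472080
exp(-rT) = 0.96560542
N(-d1) = 0.26280526; N(-d2) = 0.33552011
P = K * exp(-rT) * N(-d2) - S_0' * N(-d1) = 8.5900 * 0.96560542 * 0.33552011 - 9.27052585 * 0.26280526 = 0.3466


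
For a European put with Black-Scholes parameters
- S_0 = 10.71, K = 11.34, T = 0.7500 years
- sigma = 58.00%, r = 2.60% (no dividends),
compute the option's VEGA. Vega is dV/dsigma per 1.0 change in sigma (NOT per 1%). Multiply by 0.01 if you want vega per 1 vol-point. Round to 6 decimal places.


d1 = 0.1761746245; d2 = -0.3261201097
phi(d1) = 0.3927989866; exp(-qT) = 1.0000000000; exp(-rT) = 0.9806888952
Vega = S * exp(-qT) * phi(d1) * sqrt(T) = 10.7100 * 1.0000000000 * 0.3927989866 * 0.8660254038 = 3.643262

Answer: Vega = 3.643262


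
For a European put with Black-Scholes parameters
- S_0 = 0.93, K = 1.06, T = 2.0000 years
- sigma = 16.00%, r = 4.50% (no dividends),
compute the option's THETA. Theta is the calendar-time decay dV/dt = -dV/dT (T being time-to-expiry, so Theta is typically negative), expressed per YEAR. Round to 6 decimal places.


d1 = -0.0673501574; d2 = -0.2936243274
phi(d1) = 0.3980384959; exp(-qT) = 1.0000000000; exp(-rT) = 0.9139311853
Theta = -S*exp(-qT)*phi(d1)*sigma/(2*sqrt(T)) + r*K*exp(-rT)*N(-d2) - q*S*exp(-qT)*N(-d1)
N(-d1) = 0.5268485262; N(-d2) = 0.6154775079; sqrt(T) = 1.4142135624
Term 1 = -0.9300 * 1.0000000000 * 0.3980384959 * 0.1600 / (2 * 1.4142135624) = -0.0209403055
Term 2 = 0.0450 * 1.0600 * 0.9139311853 * 0.6154775079 = 0.0268314450
Term 3 = 0 (no dividend yield, q = 0)
Theta = -0.0209403055 + (0.0268314450) + (0.0000000000) = 0.005891

Answer: Theta = 0.005891


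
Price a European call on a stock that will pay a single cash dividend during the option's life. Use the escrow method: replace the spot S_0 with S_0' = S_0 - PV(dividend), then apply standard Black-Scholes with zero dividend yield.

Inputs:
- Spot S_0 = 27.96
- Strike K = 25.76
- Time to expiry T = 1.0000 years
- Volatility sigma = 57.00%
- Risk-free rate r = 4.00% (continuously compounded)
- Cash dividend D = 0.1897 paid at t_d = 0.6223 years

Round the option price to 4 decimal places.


PV(D) = D * exp(-r * t_d) = 0.1897 * 0.97541525 = 0.18503627
S_0' = S_0 - PV(D) = 27.9600 - 0.18503627 = 27.77496373
d1 = (ln(S_0'/K) + (r + sigma^2/2)*T) / (sigma*sqrt(T)) = 0.48730198
d2 = d1 - sigma*sqrt(T) = -0.08269802
exp(-rT) = 0.96078944
N(d1) = 0.68697783; N(d2) = 0.46704583
C = S_0' * N(d1) - K * exp(-rT) * N(d2) = 27.77496373 * 0.68697783 - 25.7600 * 0.96078944 * 0.46704583 = 7.5214

Answer: Price = 7.5214


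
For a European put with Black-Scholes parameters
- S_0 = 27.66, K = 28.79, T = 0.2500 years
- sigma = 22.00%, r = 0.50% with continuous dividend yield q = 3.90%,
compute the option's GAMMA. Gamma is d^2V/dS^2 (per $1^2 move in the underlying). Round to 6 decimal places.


Answer: Gamma = 0.120512

Derivation:
d1 = -0.3862798035; d2 = -0.4962798035
phi(d1) = 0.3702619405; exp(-qT) = 0.9902973771; exp(-rT) = 0.9987507809
Gamma = exp(-qT) * phi(d1) / (S * sigma * sqrt(T)) = 0.9902973771 * 0.3702619405 / (27.6600 * 0.2200 * 0.5000000000) = 0.120512


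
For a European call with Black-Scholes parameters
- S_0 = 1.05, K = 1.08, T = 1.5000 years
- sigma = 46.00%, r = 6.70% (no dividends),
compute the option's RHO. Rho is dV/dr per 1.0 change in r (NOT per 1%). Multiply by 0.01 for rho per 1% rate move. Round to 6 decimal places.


d1 = 0.4100749762; d2 = -0.1533076646
phi(d1) = 0.3667703866; exp(-qT) = 1.0000000000; exp(-rT) = 0.9043851124
N(d2) = 0.4390778283
Rho = K*T*exp(-rT)*N(d2) = 1.0800 * 1.5000 * 0.9043851124 * 0.4390778283 = 0.643295

Answer: Rho = 0.643295


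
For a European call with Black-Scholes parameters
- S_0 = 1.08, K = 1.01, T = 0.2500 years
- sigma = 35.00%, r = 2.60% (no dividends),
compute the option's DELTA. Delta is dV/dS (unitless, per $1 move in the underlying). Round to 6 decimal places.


Answer: Delta = 0.694119

Derivation:
d1 = 0.5075612016; d2 = 0.3325612016
phi(d1) = 0.3507267952; exp(-qT) = 1.0000000000; exp(-rT) = 0.9935210793
N(d1) = 0.6941194472
Delta = exp(-qT) * N(d1) = 1.0000000000 * 0.6941194472 = 0.694119


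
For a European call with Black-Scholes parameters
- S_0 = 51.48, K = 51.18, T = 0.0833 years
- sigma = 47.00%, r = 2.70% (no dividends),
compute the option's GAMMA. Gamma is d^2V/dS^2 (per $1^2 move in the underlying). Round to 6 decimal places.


d1 = 0.1274907090; d2 = -0.0081594661
phi(d1) = 0.3957132391; exp(-qT) = 1.0000000000; exp(-rT) = 0.9977534273
Gamma = exp(-qT) * phi(d1) / (S * sigma * sqrt(T)) = 1.0000000000 * 0.3957132391 / (51.4800 * 0.4700 * 0.2886173938) = 0.056666

Answer: Gamma = 0.056666


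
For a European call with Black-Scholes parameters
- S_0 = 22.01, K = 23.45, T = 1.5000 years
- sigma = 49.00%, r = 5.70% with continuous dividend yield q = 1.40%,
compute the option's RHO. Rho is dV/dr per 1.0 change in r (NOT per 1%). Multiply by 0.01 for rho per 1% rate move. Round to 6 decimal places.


d1 = 0.3019394369; d2 = -0.2981855501
phi(d1) = 0.3811652599; exp(-qT) = 0.9792189646; exp(-rT) = 0.9180531431
N(d2) = 0.3827807749
Rho = K*T*exp(-rT)*N(d2) = 23.4500 * 1.5000 * 0.9180531431 * 0.3827807749 = 12.360956

Answer: Rho = 12.360956


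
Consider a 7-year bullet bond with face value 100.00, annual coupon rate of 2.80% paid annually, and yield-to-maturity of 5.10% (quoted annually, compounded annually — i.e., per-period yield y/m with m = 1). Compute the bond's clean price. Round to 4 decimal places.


Coupon per period c = face * coupon_rate / m = 2.800000
Periods per year m = 1; per-period yield y/m = 0.051000
Number of cashflows N = 7
Cashflows (t years, CF_t, discount factor 1/(1+y/m)^(m*t), PV):
  t = 1.0000: CF_t = 2.800000, DF = 0.951475, PV = 2.664129
  t = 2.0000: CF_t = 2.800000, DF = 0.905304, PV = 2.534852
  t = 3.0000: CF_t = 2.800000, DF = 0.861374, PV = 2.411848
  t = 4.0000: CF_t = 2.800000, DF = 0.819576, PV = 2.294812
  t = 5.0000: CF_t = 2.800000, DF = 0.779806, PV = 2.183456
  t = 6.0000: CF_t = 2.800000, DF = 0.741965, PV = 2.077503
  t = 7.0000: CF_t = 102.800000, DF = 0.705961, PV = 72.572837
Price P = sum_t PV_t = 86.739438

Answer: Price = 86.7394


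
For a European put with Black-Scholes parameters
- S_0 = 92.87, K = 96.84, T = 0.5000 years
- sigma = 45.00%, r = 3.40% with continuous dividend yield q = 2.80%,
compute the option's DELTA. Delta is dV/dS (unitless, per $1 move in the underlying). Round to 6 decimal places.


d1 = 0.0369755052; d2 = -0.2812225463
phi(d1) = 0.3986696590; exp(-qT) = 0.9860975443; exp(-rT) = 0.9831436846
N(-d1) = 0.4852522682
Delta = -exp(-qT) * N(-d1) = -0.9860975443 * 0.4852522682 = -0.478506

Answer: Delta = -0.478506


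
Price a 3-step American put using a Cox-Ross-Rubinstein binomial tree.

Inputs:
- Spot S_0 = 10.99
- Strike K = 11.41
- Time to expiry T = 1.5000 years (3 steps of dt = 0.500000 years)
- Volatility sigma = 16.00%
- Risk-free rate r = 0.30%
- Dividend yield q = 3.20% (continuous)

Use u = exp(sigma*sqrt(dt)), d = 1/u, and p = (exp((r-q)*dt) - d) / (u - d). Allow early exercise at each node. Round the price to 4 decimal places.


dt = T/N = 0.500000
u = exp(sigma*sqrt(dt)) = 1.119785; d = 1/u = 0.893028
p = (exp((r-q)*dt) - d) / (u - d) = 0.408262
Discount per step: exp(-r*dt) = 0.998501
Stock lattice S(k, i) with i counting down-moves:
  k=0: S(0,0) = 10.9900
  k=1: S(1,0) = 12.3064; S(1,1) = 9.8144
  k=2: S(2,0) = 13.7806; S(2,1) = 10.9900; S(2,2) = 8.7645
  k=3: S(3,0) = 15.4313; S(3,1) = 12.3064; S(3,2) = 9.8144; S(3,3) = 7.8270
Terminal payoffs V(N, i) = max(K - S_T, 0):
  V(3,0) = 0.000000; V(3,1) = 0.000000; V(3,2) = 1.595620; V(3,3) = 3.583037
Backward induction: V(k, i) = exp(-r*dt) * [p * V(k+1, i) + (1-p) * V(k+1, i+1)]; then take max(V_cont, immediate exercise) for American.
  V(2,0) = exp(-r*dt) * [p*0.000000 + (1-p)*0.000000] = 0.000000; exercise = 0.000000; V(2,0) = max -> 0.000000
  V(2,1) = exp(-r*dt) * [p*0.000000 + (1-p)*1.595620] = 0.942773; exercise = 0.420000; V(2,1) = max -> 0.942773
  V(2,2) = exp(-r*dt) * [p*1.595620 + (1-p)*3.583037] = 2.767496; exercise = 2.645481; V(2,2) = max -> 2.767496
  V(1,0) = exp(-r*dt) * [p*0.000000 + (1-p)*0.942773] = 0.557038; exercise = 0.000000; V(1,0) = max -> 0.557038
  V(1,1) = exp(-r*dt) * [p*0.942773 + (1-p)*2.767496] = 2.019499; exercise = 1.595620; V(1,1) = max -> 2.019499
  V(0,0) = exp(-r*dt) * [p*0.557038 + (1-p)*2.019499] = 1.420300; exercise = 0.420000; V(0,0) = max -> 1.420300

Answer: Price = V(0,0) = 1.4203


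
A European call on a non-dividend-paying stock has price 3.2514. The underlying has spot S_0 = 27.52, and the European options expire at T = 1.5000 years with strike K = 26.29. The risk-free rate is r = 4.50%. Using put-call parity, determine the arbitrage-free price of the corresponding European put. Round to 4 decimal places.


Answer: Put price = 0.3054

Derivation:
Put-call parity: C - P = S_0 * exp(-qT) - K * exp(-rT).
S_0 * exp(-qT) = 27.5200 * 1.00000000 = 27.52000000
K * exp(-rT) = 26.2900 * 0.93472772 = 24.57399177
P = C - S*exp(-qT) + K*exp(-rT)
P = 3.2514 - 27.52000000 + 24.57399177 = 0.3054


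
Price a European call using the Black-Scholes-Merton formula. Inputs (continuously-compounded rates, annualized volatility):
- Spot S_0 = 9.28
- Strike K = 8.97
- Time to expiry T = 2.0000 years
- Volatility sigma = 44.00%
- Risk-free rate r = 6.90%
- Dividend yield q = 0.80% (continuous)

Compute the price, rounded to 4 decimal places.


d1 = (ln(S/K) + (r - q + 0.5*sigma^2) * T) / (sigma * sqrt(T)) = 0.56178970
d2 = d1 - sigma * sqrt(T) = -0.06046427
exp(-rT) = 0.87109869; exp(-qT) = 0.98412732
C = S_0 * exp(-qT) * N(d1) - K * exp(-rT) * N(d2)
N(d1) = 0.71287035; N(d2) = 0.47589294
C = 9.2800 * 0.98412732 * 0.71287035 - 8.9700 * 0.87109869 * 0.47589294 = 2.7919

Answer: Price = 2.7919


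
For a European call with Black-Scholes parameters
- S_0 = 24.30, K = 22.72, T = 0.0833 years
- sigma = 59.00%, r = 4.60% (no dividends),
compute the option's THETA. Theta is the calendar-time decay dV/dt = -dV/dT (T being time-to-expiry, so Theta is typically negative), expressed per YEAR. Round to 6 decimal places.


d1 = 0.5024593601; d2 = 0.3321750978
phi(d1) = 0.3516316017; exp(-qT) = 1.0000000000; exp(-rT) = 0.9961755320
Theta = -S*exp(-qT)*phi(d1)*sigma/(2*sqrt(T)) - r*K*exp(-rT)*N(d2) + q*S*exp(-qT)*N(d1)
N(d1) = 0.6923277837; N(d2) = 0.6301214769; sqrt(T) = 0.2886173938
Term 1 = -24.3000 * 1.0000000000 * 0.3516316017 * 0.5900 / (2 * 0.2886173938) = -8.7336078522
Term 2 = -0.0460 * 22.7200 * 0.9961755320 * 0.6301214769 = -0.6560339448
Term 3 = 0 (no dividend yield, q = 0)
Theta = -8.7336078522 + (-0.6560339448) + (0.0000000000) = -9.389642

Answer: Theta = -9.389642


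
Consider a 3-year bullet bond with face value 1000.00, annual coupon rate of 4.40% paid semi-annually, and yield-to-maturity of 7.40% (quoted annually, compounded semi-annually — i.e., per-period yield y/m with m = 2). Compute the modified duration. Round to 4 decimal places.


Answer: Modified duration = 2.7340

Derivation:
Coupon per period c = face * coupon_rate / m = 22.000000
Periods per year m = 2; per-period yield y/m = 0.037000
Number of cashflows N = 6
Cashflows (t years, CF_t, discount factor 1/(1+y/m)^(m*t), PV):
  t = 0.5000: CF_t = 22.000000, DF = 0.964320, PV = 21.215043
  t = 1.0000: CF_t = 22.000000, DF = 0.929913, PV = 20.458094
  t = 1.5000: CF_t = 22.000000, DF = 0.896734, PV = 19.728152
  t = 2.0000: CF_t = 22.000000, DF = 0.864739, PV = 19.024255
  t = 2.5000: CF_t = 22.000000, DF = 0.833885, PV = 18.345472
  t = 3.0000: CF_t = 1022.000000, DF = 0.804132, PV = 821.823125
Price P = sum_t PV_t = 920.594142
First compute Macaulay numerator sum_t t * PV_t:
  t * PV_t at t = 0.5000: 10.607522
  t * PV_t at t = 1.0000: 20.458094
  t * PV_t at t = 1.5000: 29.592228
  t * PV_t at t = 2.0000: 38.048510
  t * PV_t at t = 2.5000: 45.863681
  t * PV_t at t = 3.0000: 2465.469374
Macaulay duration D = 2610.039409 / 920.594142 = 2.835168
Modified duration = D / (1 + y/m) = 2.835168 / (1 + 0.037000) = 2.734010


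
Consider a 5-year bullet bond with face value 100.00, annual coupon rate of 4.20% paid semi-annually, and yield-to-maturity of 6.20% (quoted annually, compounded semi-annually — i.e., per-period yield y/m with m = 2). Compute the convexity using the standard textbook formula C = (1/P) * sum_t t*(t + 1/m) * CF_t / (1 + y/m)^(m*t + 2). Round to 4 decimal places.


Coupon per period c = face * coupon_rate / m = 2.100000
Periods per year m = 2; per-period yield y/m = 0.031000
Number of cashflows N = 10
Cashflows (t years, CF_t, discount factor 1/(1+y/m)^(m*t), PV):
  t = 0.5000: CF_t = 2.100000, DF = 0.969932, PV = 2.036857
  t = 1.0000: CF_t = 2.100000, DF = 0.940768, PV = 1.975613
  t = 1.5000: CF_t = 2.100000, DF = 0.912481, PV = 1.916211
  t = 2.0000: CF_t = 2.100000, DF = 0.885045, PV = 1.858594
  t = 2.5000: CF_t = 2.100000, DF = 0.858434, PV = 1.802710
  t = 3.0000: CF_t = 2.100000, DF = 0.832622, PV = 1.748507
  t = 3.5000: CF_t = 2.100000, DF = 0.807587, PV = 1.695933
  t = 4.0000: CF_t = 2.100000, DF = 0.783305, PV = 1.644940
  t = 4.5000: CF_t = 2.100000, DF = 0.759752, PV = 1.595480
  t = 5.0000: CF_t = 102.100000, DF = 0.736908, PV = 75.238320
Price P = sum_t PV_t = 91.513165
Convexity numerator sum_t t*(t + 1/m) * CF_t / (1+y/m)^(m*t + 2):
  t = 0.5000: term = 0.958105
  t = 1.0000: term = 2.787892
  t = 1.5000: term = 5.408131
  t = 2.0000: term = 8.742534
  t = 2.5000: term = 12.719496
  t = 3.0000: term = 17.271866
  t = 3.5000: term = 22.336717
  t = 4.0000: term = 27.855127
  t = 4.5000: term = 33.771978
  t = 5.0000: term = 1946.500199
Convexity = (1/P) * sum = 2078.352046 / 91.513165 = 22.710962

Answer: Convexity = 22.7110


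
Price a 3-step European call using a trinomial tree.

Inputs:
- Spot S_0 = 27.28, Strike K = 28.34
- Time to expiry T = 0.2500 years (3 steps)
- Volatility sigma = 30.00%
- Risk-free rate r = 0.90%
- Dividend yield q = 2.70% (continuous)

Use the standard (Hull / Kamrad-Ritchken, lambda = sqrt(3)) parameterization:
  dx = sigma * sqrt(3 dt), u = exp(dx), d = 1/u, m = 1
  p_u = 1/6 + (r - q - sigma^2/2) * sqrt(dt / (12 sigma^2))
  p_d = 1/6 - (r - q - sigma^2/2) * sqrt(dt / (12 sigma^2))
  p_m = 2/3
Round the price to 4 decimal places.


Answer: Price = V(0,0) = 1.1314

Derivation:
dt = T/N = 0.083333; dx = sigma*sqrt(3*dt) = 0.150000
u = exp(dx) = 1.161834; d = 1/u = 0.860708
p_u = 0.149167, p_m = 0.666667, p_d = 0.184167
Discount per step: exp(-r*dt) = 0.999250
Stock lattice S(k, j) with j the centered position index:
  k=0: S(0,+0) = 27.2800
  k=1: S(1,-1) = 23.4801; S(1,+0) = 27.2800; S(1,+1) = 31.6948
  k=2: S(2,-2) = 20.2095; S(2,-1) = 23.4801; S(2,+0) = 27.2800; S(2,+1) = 31.6948; S(2,+2) = 36.8241
  k=3: S(3,-3) = 17.3945; S(3,-2) = 20.2095; S(3,-1) = 23.4801; S(3,+0) = 27.2800; S(3,+1) = 31.6948; S(3,+2) = 36.8241; S(3,+3) = 42.7836
Terminal payoffs V(N, j) = max(S_T - K, 0):
  V(3,-3) = 0.000000; V(3,-2) = 0.000000; V(3,-1) = 0.000000; V(3,+0) = 0.000000; V(3,+1) = 3.354838; V(3,+2) = 8.484148; V(3,+3) = 14.443556
Backward induction: V(k, j) = exp(-r*dt) * [p_u * V(k+1, j+1) + p_m * V(k+1, j) + p_d * V(k+1, j-1)]
  V(2,-2) = exp(-r*dt) * [p_u*0.000000 + p_m*0.000000 + p_d*0.000000] = 0.000000
  V(2,-1) = exp(-r*dt) * [p_u*0.000000 + p_m*0.000000 + p_d*0.000000] = 0.000000
  V(2,+0) = exp(-r*dt) * [p_u*3.354838 + p_m*0.000000 + p_d*0.000000] = 0.500055
  V(2,+1) = exp(-r*dt) * [p_u*8.484148 + p_m*3.354838 + p_d*0.000000] = 3.499485
  V(2,+2) = exp(-r*dt) * [p_u*14.443556 + p_m*8.484148 + p_d*3.354838] = 8.422126
  V(1,-1) = exp(-r*dt) * [p_u*0.500055 + p_m*0.000000 + p_d*0.000000] = 0.074536
  V(1,+0) = exp(-r*dt) * [p_u*3.499485 + p_m*0.500055 + p_d*0.000000] = 0.854735
  V(1,+1) = exp(-r*dt) * [p_u*8.422126 + p_m*3.499485 + p_d*0.500055] = 3.678624
  V(0,+0) = exp(-r*dt) * [p_u*3.678624 + p_m*0.854735 + p_d*0.074536] = 1.131430


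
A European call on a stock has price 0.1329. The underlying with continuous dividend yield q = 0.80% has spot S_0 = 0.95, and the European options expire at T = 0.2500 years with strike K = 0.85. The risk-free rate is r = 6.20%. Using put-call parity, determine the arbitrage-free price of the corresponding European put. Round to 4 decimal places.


Answer: Put price = 0.0217

Derivation:
Put-call parity: C - P = S_0 * exp(-qT) - K * exp(-rT).
S_0 * exp(-qT) = 0.9500 * 0.99800200 = 0.94810190
K * exp(-rT) = 0.8500 * 0.98461951 = 0.83692658
P = C - S*exp(-qT) + K*exp(-rT)
P = 0.1329 - 0.94810190 + 0.83692658 = 0.0217


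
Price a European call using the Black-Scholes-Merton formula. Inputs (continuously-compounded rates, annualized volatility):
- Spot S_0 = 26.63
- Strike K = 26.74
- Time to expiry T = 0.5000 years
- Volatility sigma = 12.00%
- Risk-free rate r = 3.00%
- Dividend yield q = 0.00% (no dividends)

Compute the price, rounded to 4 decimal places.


d1 = (ln(S/K) + (r - q + 0.5*sigma^2) * T) / (sigma * sqrt(T)) = 0.17062284
d2 = d1 - sigma * sqrt(T) = 0.08577003
exp(-rT) = 0.98511194; exp(-qT) = 1.00000000
C = S_0 * exp(-qT) * N(d1) - K * exp(-rT) * N(d2)
N(d1) = 0.56773983; N(d2) = 0.53417538
C = 26.6300 * 1.00000000 * 0.56773983 - 26.7400 * 0.98511194 * 0.53417538 = 1.0477

Answer: Price = 1.0477


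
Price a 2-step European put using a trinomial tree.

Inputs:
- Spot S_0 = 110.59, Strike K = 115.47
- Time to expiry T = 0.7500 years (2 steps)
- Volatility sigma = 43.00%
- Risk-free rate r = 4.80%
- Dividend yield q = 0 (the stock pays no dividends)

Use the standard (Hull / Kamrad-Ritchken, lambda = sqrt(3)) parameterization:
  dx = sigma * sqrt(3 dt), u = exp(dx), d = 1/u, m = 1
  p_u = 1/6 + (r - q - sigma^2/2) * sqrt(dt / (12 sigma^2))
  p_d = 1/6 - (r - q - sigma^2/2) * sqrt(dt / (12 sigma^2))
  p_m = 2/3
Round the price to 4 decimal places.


Answer: Price = V(0,0) = 15.4898

Derivation:
dt = T/N = 0.375000; dx = sigma*sqrt(3*dt) = 0.456084
u = exp(dx) = 1.577883; d = 1/u = 0.633761
p_u = 0.148393, p_m = 0.666667, p_d = 0.184940
Discount per step: exp(-r*dt) = 0.982161
Stock lattice S(k, j) with j the centered position index:
  k=0: S(0,+0) = 110.5900
  k=1: S(1,-1) = 70.0876; S(1,+0) = 110.5900; S(1,+1) = 174.4980
  k=2: S(2,-2) = 44.4188; S(2,-1) = 70.0876; S(2,+0) = 110.5900; S(2,+1) = 174.4980; S(2,+2) = 275.3374
Terminal payoffs V(N, j) = max(K - S_T, 0):
  V(2,-2) = 71.051239; V(2,-1) = 45.382407; V(2,+0) = 4.880000; V(2,+1) = 0.000000; V(2,+2) = 0.000000
Backward induction: V(k, j) = exp(-r*dt) * [p_u * V(k+1, j+1) + p_m * V(k+1, j) + p_d * V(k+1, j-1)]
  V(1,-1) = exp(-r*dt) * [p_u*4.880000 + p_m*45.382407 + p_d*71.051239] = 43.332299
  V(1,+0) = exp(-r*dt) * [p_u*0.000000 + p_m*4.880000 + p_d*45.382407] = 11.438616
  V(1,+1) = exp(-r*dt) * [p_u*0.000000 + p_m*0.000000 + p_d*4.880000] = 0.886410
  V(0,+0) = exp(-r*dt) * [p_u*0.886410 + p_m*11.438616 + p_d*43.332299] = 15.489834


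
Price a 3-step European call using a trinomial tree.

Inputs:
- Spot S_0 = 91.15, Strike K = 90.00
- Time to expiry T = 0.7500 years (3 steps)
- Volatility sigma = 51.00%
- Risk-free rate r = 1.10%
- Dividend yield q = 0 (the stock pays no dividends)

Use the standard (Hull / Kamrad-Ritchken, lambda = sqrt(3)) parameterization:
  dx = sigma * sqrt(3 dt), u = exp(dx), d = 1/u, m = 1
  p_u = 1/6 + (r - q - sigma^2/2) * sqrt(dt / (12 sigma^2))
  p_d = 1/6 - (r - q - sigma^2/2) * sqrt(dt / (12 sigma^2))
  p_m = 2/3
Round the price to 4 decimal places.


dt = T/N = 0.250000; dx = sigma*sqrt(3*dt) = 0.441673
u = exp(dx) = 1.555307; d = 1/u = 0.642960
p_u = 0.132974, p_m = 0.666667, p_d = 0.200360
Discount per step: exp(-r*dt) = 0.997254
Stock lattice S(k, j) with j the centered position index:
  k=0: S(0,+0) = 91.1500
  k=1: S(1,-1) = 58.6058; S(1,+0) = 91.1500; S(1,+1) = 141.7662
  k=2: S(2,-2) = 37.6812; S(2,-1) = 58.6058; S(2,+0) = 91.1500; S(2,+1) = 141.7662; S(2,+2) = 220.4900
  k=3: S(3,-3) = 24.2275; S(3,-2) = 37.6812; S(3,-1) = 58.6058; S(3,+0) = 91.1500; S(3,+1) = 141.7662; S(3,+2) = 220.4900; S(3,+3) = 342.9297
Terminal payoffs V(N, j) = max(S_T - K, 0):
  V(3,-3) = 0.000000; V(3,-2) = 0.000000; V(3,-1) = 0.000000; V(3,+0) = 1.150000; V(3,+1) = 51.766233; V(3,+2) = 130.490016; V(3,+3) = 252.929665
Backward induction: V(k, j) = exp(-r*dt) * [p_u * V(k+1, j+1) + p_m * V(k+1, j) + p_d * V(k+1, j-1)]
  V(2,-2) = exp(-r*dt) * [p_u*0.000000 + p_m*0.000000 + p_d*0.000000] = 0.000000
  V(2,-1) = exp(-r*dt) * [p_u*1.150000 + p_m*0.000000 + p_d*0.000000] = 0.152500
  V(2,+0) = exp(-r*dt) * [p_u*51.766233 + p_m*1.150000 + p_d*0.000000] = 7.629208
  V(2,+1) = exp(-r*dt) * [p_u*130.490016 + p_m*51.766233 + p_d*1.150000] = 51.949924
  V(2,+2) = exp(-r*dt) * [p_u*252.929665 + p_m*130.490016 + p_d*51.766233] = 130.638461
  V(1,-1) = exp(-r*dt) * [p_u*7.629208 + p_m*0.152500 + p_d*0.000000] = 1.113086
  V(1,+0) = exp(-r*dt) * [p_u*51.949924 + p_m*7.629208 + p_d*0.152500] = 11.991647
  V(1,+1) = exp(-r*dt) * [p_u*130.638461 + p_m*51.949924 + p_d*7.629208] = 53.386339
  V(0,+0) = exp(-r*dt) * [p_u*53.386339 + p_m*11.991647 + p_d*1.113086] = 15.274368

Answer: Price = V(0,0) = 15.2744


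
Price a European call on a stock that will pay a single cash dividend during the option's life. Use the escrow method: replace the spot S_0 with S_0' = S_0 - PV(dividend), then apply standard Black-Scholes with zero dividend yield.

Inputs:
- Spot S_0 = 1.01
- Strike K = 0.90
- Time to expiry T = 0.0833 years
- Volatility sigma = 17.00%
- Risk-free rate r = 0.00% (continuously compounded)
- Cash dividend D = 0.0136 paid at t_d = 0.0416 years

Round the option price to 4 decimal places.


Answer: Price = 0.0967

Derivation:
PV(D) = D * exp(-r * t_d) = 0.0136 * 1.00000000 = 0.01360000
S_0' = S_0 - PV(D) = 1.0100 - 0.01360000 = 0.99640000
d1 = (ln(S_0'/K) + (r + sigma^2/2)*T) / (sigma*sqrt(T)) = 2.09839591
d2 = d1 - sigma*sqrt(T) = 2.04933095
exp(-rT) = 1.00000000
N(d1) = 0.98206491; N(d2) = 0.97978512
C = S_0' * N(d1) - K * exp(-rT) * N(d2) = 0.99640000 * 0.98206491 - 0.9000 * 1.00000000 * 0.97978512 = 0.0967


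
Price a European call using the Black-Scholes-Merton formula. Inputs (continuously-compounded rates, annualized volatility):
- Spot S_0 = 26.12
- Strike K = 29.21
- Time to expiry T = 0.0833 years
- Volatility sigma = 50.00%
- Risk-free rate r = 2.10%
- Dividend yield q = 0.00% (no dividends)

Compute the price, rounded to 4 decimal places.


d1 = (ln(S/K) + (r - q + 0.5*sigma^2) * T) / (sigma * sqrt(T)) = -0.69051980
d2 = d1 - sigma * sqrt(T) = -0.83482849
exp(-rT) = 0.99825223; exp(-qT) = 1.00000000
C = S_0 * exp(-qT) * N(d1) - K * exp(-rT) * N(d2)
N(d1) = 0.24493368; N(d2) = 0.20190714
C = 26.1200 * 1.00000000 * 0.24493368 - 29.2100 * 0.99825223 * 0.20190714 = 0.5103

Answer: Price = 0.5103


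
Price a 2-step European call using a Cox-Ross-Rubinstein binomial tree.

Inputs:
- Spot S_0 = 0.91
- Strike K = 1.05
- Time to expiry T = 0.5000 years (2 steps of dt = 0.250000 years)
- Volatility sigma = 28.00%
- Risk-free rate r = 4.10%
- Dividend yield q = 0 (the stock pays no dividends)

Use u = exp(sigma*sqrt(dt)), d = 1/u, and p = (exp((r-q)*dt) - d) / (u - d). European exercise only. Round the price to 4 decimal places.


dt = T/N = 0.250000
u = exp(sigma*sqrt(dt)) = 1.150274; d = 1/u = 0.869358
p = (exp((r-q)*dt) - d) / (u - d) = 0.501733
Discount per step: exp(-r*dt) = 0.989802
Stock lattice S(k, i) with i counting down-moves:
  k=0: S(0,0) = 0.9100
  k=1: S(1,0) = 1.0467; S(1,1) = 0.7911
  k=2: S(2,0) = 1.2040; S(2,1) = 0.9100; S(2,2) = 0.6878
Terminal payoffs V(N, i) = max(S_T - K, 0):
  V(2,0) = 0.154048; V(2,1) = 0.000000; V(2,2) = 0.000000
Backward induction: V(k, i) = exp(-r*dt) * [p * V(k+1, i) + (1-p) * V(k+1, i+1)].
  V(1,0) = exp(-r*dt) * [p*0.154048 + (1-p)*0.000000] = 0.076503
  V(1,1) = exp(-r*dt) * [p*0.000000 + (1-p)*0.000000] = 0.000000
  V(0,0) = exp(-r*dt) * [p*0.076503 + (1-p)*0.000000] = 0.037993

Answer: Price = V(0,0) = 0.0380


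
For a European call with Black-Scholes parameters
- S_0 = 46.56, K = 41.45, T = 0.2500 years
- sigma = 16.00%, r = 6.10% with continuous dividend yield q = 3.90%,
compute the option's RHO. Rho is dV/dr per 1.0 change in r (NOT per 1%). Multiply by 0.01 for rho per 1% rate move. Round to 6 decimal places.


d1 = 1.5619240230; d2 = 1.4819240230
phi(d1) = 0.1178029624; exp(-qT) = 0.9902973771; exp(-rT) = 0.9848656924
N(d2) = 0.9308197439
Rho = K*T*exp(-rT)*N(d2) = 41.4500 * 0.2500 * 0.9848656924 * 0.9308197439 = 9.499640

Answer: Rho = 9.499640


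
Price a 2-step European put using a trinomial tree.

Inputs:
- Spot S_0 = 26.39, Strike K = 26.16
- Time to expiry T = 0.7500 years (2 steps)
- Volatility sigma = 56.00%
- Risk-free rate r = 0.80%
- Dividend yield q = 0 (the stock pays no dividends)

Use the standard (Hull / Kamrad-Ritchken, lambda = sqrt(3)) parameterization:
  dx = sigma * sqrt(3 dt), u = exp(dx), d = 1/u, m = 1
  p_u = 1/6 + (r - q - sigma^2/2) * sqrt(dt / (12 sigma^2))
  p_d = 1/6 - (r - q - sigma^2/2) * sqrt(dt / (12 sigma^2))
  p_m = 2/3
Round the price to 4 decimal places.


Answer: Price = V(0,0) = 4.1033

Derivation:
dt = T/N = 0.375000; dx = sigma*sqrt(3*dt) = 0.593970
u = exp(dx) = 1.811164; d = 1/u = 0.552131
p_u = 0.119695, p_m = 0.666667, p_d = 0.213639
Discount per step: exp(-r*dt) = 0.997004
Stock lattice S(k, j) with j the centered position index:
  k=0: S(0,+0) = 26.3900
  k=1: S(1,-1) = 14.5707; S(1,+0) = 26.3900; S(1,+1) = 47.7966
  k=2: S(2,-2) = 8.0450; S(2,-1) = 14.5707; S(2,+0) = 26.3900; S(2,+1) = 47.7966; S(2,+2) = 86.5675
Terminal payoffs V(N, j) = max(K - S_T, 0):
  V(2,-2) = 18.115040; V(2,-1) = 11.589259; V(2,+0) = 0.000000; V(2,+1) = 0.000000; V(2,+2) = 0.000000
Backward induction: V(k, j) = exp(-r*dt) * [p_u * V(k+1, j+1) + p_m * V(k+1, j) + p_d * V(k+1, j-1)]
  V(1,-1) = exp(-r*dt) * [p_u*0.000000 + p_m*11.589259 + p_d*18.115040] = 11.561511
  V(1,+0) = exp(-r*dt) * [p_u*0.000000 + p_m*0.000000 + p_d*11.589259] = 2.468498
  V(1,+1) = exp(-r*dt) * [p_u*0.000000 + p_m*0.000000 + p_d*0.000000] = 0.000000
  V(0,+0) = exp(-r*dt) * [p_u*0.000000 + p_m*2.468498 + p_d*11.561511] = 4.103324


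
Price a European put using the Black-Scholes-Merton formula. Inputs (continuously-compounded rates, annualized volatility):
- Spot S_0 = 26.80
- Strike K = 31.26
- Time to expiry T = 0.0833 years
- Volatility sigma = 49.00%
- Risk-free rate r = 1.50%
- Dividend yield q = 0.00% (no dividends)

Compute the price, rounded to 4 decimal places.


d1 = (ln(S/K) + (r - q + 0.5*sigma^2) * T) / (sigma * sqrt(T)) = -1.00894659
d2 = d1 - sigma * sqrt(T) = -1.15036911
exp(-rT) = 0.99875128; exp(-qT) = 1.00000000
P = K * exp(-rT) * N(-d2) - S_0 * exp(-qT) * N(-d1)
N(-d1) = 0.84349988; N(-d2) = 0.87500406
P = 31.2600 * 0.99875128 * 0.87500406 - 26.8000 * 1.00000000 * 0.84349988 = 4.7127

Answer: Price = 4.7127


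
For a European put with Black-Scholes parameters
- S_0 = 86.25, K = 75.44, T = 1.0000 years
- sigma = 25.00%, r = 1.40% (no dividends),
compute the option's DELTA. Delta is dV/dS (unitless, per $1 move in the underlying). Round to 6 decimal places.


Answer: Delta = -0.236795

Derivation:
d1 = 0.7166496703; d2 = 0.4666496703
phi(d1) = 0.3085930352; exp(-qT) = 1.0000000000; exp(-rT) = 0.9860975443
N(-d1) = 0.2367951440
Delta = -exp(-qT) * N(-d1) = -1.0000000000 * 0.2367951440 = -0.236795


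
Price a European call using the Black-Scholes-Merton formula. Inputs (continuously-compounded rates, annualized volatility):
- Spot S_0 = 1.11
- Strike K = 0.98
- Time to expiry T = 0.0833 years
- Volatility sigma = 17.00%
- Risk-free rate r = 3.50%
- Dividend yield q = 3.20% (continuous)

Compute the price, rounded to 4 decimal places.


Answer: Price = 0.1300

Derivation:
d1 = (ln(S/K) + (r - q + 0.5*sigma^2) * T) / (sigma * sqrt(T)) = 2.56835663
d2 = d1 - sigma * sqrt(T) = 2.51929168
exp(-rT) = 0.99708875; exp(-qT) = 0.99733795
C = S_0 * exp(-qT) * N(d1) - K * exp(-rT) * N(d2)
N(d1) = 0.99489090; N(d2) = 0.99412044
C = 1.1100 * 0.99733795 * 0.99489090 - 0.9800 * 0.99708875 * 0.99412044 = 0.1300


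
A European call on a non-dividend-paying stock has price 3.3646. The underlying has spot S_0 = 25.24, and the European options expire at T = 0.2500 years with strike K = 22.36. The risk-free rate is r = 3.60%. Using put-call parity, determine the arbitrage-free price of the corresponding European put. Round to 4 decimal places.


Answer: Put price = 0.2843

Derivation:
Put-call parity: C - P = S_0 * exp(-qT) - K * exp(-rT).
S_0 * exp(-qT) = 25.2400 * 1.00000000 = 25.24000000
K * exp(-rT) = 22.3600 * 0.99104038 = 22.15966287
P = C - S*exp(-qT) + K*exp(-rT)
P = 3.3646 - 25.24000000 + 22.15966287 = 0.2843


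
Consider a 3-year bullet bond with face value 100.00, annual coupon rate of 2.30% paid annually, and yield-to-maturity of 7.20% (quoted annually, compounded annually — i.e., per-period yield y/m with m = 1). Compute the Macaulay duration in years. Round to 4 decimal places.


Answer: Macaulay duration = 2.9278 years

Derivation:
Coupon per period c = face * coupon_rate / m = 2.300000
Periods per year m = 1; per-period yield y/m = 0.072000
Number of cashflows N = 3
Cashflows (t years, CF_t, discount factor 1/(1+y/m)^(m*t), PV):
  t = 1.0000: CF_t = 2.300000, DF = 0.932836, PV = 2.145522
  t = 2.0000: CF_t = 2.300000, DF = 0.870183, PV = 2.001420
  t = 3.0000: CF_t = 102.300000, DF = 0.811738, PV = 83.040753
Price P = sum_t PV_t = 87.187695
Macaulay numerator sum_t t * PV_t:
  t * PV_t at t = 1.0000: 2.145522
  t * PV_t at t = 2.0000: 4.002840
  t * PV_t at t = 3.0000: 249.122258
Macaulay duration D = (sum_t t * PV_t) / P = 255.270621 / 87.187695 = 2.927829


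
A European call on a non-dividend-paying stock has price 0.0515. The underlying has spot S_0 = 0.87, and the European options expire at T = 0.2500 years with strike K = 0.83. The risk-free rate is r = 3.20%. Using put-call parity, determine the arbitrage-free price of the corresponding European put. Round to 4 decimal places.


Put-call parity: C - P = S_0 * exp(-qT) - K * exp(-rT).
S_0 * exp(-qT) = 0.8700 * 1.00000000 = 0.87000000
K * exp(-rT) = 0.8300 * 0.99203191 = 0.82338649
P = C - S*exp(-qT) + K*exp(-rT)
P = 0.0515 - 0.87000000 + 0.82338649 = 0.0049

Answer: Put price = 0.0049


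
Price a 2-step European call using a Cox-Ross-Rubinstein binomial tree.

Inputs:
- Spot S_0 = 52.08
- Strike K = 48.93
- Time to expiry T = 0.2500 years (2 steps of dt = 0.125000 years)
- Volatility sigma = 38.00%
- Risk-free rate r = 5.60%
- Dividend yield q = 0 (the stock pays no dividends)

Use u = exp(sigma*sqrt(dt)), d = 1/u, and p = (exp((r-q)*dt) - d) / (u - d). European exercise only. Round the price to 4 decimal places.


dt = T/N = 0.125000
u = exp(sigma*sqrt(dt)) = 1.143793; d = 1/u = 0.874284
p = (exp((r-q)*dt) - d) / (u - d) = 0.492527
Discount per step: exp(-r*dt) = 0.993024
Stock lattice S(k, i) with i counting down-moves:
  k=0: S(0,0) = 52.0800
  k=1: S(1,0) = 59.5688; S(1,1) = 45.5327
  k=2: S(2,0) = 68.1344; S(2,1) = 52.0800; S(2,2) = 39.8085
Terminal payoffs V(N, i) = max(S_T - K, 0):
  V(2,0) = 19.204356; V(2,1) = 3.150000; V(2,2) = 0.000000
Backward induction: V(k, i) = exp(-r*dt) * [p * V(k+1, i) + (1-p) * V(k+1, i+1)].
  V(1,0) = exp(-r*dt) * [p*19.204356 + (1-p)*3.150000] = 10.980075
  V(1,1) = exp(-r*dt) * [p*3.150000 + (1-p)*0.000000] = 1.540638
  V(0,0) = exp(-r*dt) * [p*10.980075 + (1-p)*1.540638] = 6.146639

Answer: Price = V(0,0) = 6.1466


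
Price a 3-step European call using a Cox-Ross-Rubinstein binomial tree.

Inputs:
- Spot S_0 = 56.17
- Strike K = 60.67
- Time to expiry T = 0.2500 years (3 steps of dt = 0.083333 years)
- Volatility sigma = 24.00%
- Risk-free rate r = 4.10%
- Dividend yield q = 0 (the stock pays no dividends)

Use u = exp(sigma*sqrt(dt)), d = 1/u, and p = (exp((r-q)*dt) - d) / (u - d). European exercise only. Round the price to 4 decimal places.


dt = T/N = 0.083333
u = exp(sigma*sqrt(dt)) = 1.071738; d = 1/u = 0.933063
p = (exp((r-q)*dt) - d) / (u - d) = 0.507367
Discount per step: exp(-r*dt) = 0.996589
Stock lattice S(k, i) with i counting down-moves:
  k=0: S(0,0) = 56.1700
  k=1: S(1,0) = 60.1995; S(1,1) = 52.4102
  k=2: S(2,0) = 64.5182; S(2,1) = 56.1700; S(2,2) = 48.9020
  k=3: S(3,0) = 69.1466; S(3,1) = 60.1995; S(3,2) = 52.4102; S(3,3) = 45.6287
Terminal payoffs V(N, i) = max(S_T - K, 0):
  V(3,0) = 8.476601; V(3,1) = 0.000000; V(3,2) = 0.000000; V(3,3) = 0.000000
Backward induction: V(k, i) = exp(-r*dt) * [p * V(k+1, i) + (1-p) * V(k+1, i+1)].
  V(2,0) = exp(-r*dt) * [p*8.476601 + (1-p)*0.000000] = 4.286074
  V(2,1) = exp(-r*dt) * [p*0.000000 + (1-p)*0.000000] = 0.000000
  V(2,2) = exp(-r*dt) * [p*0.000000 + (1-p)*0.000000] = 0.000000
  V(1,0) = exp(-r*dt) * [p*4.286074 + (1-p)*0.000000] = 2.167193
  V(1,1) = exp(-r*dt) * [p*0.000000 + (1-p)*0.000000] = 0.000000
  V(0,0) = exp(-r*dt) * [p*2.167193 + (1-p)*0.000000] = 1.095811

Answer: Price = V(0,0) = 1.0958


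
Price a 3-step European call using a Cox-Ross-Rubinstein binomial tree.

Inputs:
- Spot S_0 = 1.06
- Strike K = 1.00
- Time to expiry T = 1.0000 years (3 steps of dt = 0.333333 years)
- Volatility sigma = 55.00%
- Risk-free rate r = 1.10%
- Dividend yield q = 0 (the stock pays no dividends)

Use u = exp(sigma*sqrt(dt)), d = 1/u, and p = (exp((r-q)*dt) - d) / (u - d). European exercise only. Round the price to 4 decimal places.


dt = T/N = 0.333333
u = exp(sigma*sqrt(dt)) = 1.373748; d = 1/u = 0.727936
p = (exp((r-q)*dt) - d) / (u - d) = 0.426963
Discount per step: exp(-r*dt) = 0.996340
Stock lattice S(k, i) with i counting down-moves:
  k=0: S(0,0) = 1.0600
  k=1: S(1,0) = 1.4562; S(1,1) = 0.7716
  k=2: S(2,0) = 2.0004; S(2,1) = 1.0600; S(2,2) = 0.5617
  k=3: S(3,0) = 2.7481; S(3,1) = 1.4562; S(3,2) = 0.7716; S(3,3) = 0.4089
Terminal payoffs V(N, i) = max(S_T - K, 0):
  V(3,0) = 1.748065; V(3,1) = 0.456173; V(3,2) = 0.000000; V(3,3) = 0.000000
Backward induction: V(k, i) = exp(-r*dt) * [p * V(k+1, i) + (1-p) * V(k+1, i+1)].
  V(2,0) = exp(-r*dt) * [p*1.748065 + (1-p)*0.456173] = 1.004074
  V(2,1) = exp(-r*dt) * [p*0.456173 + (1-p)*0.000000] = 0.194056
  V(2,2) = exp(-r*dt) * [p*0.000000 + (1-p)*0.000000] = 0.000000
  V(1,0) = exp(-r*dt) * [p*1.004074 + (1-p)*0.194056] = 0.537927
  V(1,1) = exp(-r*dt) * [p*0.194056 + (1-p)*0.000000] = 0.082551
  V(0,0) = exp(-r*dt) * [p*0.537927 + (1-p)*0.082551] = 0.275966

Answer: Price = V(0,0) = 0.2760


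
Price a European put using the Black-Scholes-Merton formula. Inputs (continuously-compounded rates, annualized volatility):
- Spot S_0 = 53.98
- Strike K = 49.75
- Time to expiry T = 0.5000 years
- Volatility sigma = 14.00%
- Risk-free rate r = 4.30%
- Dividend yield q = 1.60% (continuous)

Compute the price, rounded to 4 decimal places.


Answer: Price = 0.4533

Derivation:
d1 = (ln(S/K) + (r - q + 0.5*sigma^2) * T) / (sigma * sqrt(T)) = 1.01018430
d2 = d1 - sigma * sqrt(T) = 0.91118935
exp(-rT) = 0.97872948; exp(-qT) = 0.99203191
P = K * exp(-rT) * N(-d2) - S_0 * exp(-qT) * N(-d1)
N(-d1) = 0.15620350; N(-d2) = 0.18109781
P = 49.7500 * 0.97872948 * 0.18109781 - 53.9800 * 0.99203191 * 0.15620350 = 0.4533


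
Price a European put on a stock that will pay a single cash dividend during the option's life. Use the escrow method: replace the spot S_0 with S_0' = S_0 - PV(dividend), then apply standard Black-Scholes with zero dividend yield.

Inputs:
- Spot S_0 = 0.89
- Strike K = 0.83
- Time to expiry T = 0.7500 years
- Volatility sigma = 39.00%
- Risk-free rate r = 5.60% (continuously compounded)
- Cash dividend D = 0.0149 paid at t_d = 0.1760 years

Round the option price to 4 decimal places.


PV(D) = D * exp(-r * t_d) = 0.0149 * 0.99019241 = 0.01475387
S_0' = S_0 - PV(D) = 0.8900 - 0.01475387 = 0.87524613
d1 = (ln(S_0'/K) + (r + sigma^2/2)*T) / (sigma*sqrt(T)) = 0.45038337
d2 = d1 - sigma*sqrt(T) = 0.11263346
exp(-rT) = 0.95886978
N(-d1) = 0.32621702; N(-d2) = 0.45516058
P = K * exp(-rT) * N(-d2) - S_0' * N(-d1) = 0.8300 * 0.95886978 * 0.45516058 - 0.87524613 * 0.32621702 = 0.0767

Answer: Price = 0.0767


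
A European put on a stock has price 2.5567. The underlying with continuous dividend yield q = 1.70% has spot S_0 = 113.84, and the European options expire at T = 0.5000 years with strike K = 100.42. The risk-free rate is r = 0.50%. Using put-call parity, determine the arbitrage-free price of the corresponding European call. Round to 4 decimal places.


Answer: Call price = 15.2639

Derivation:
Put-call parity: C - P = S_0 * exp(-qT) - K * exp(-rT).
S_0 * exp(-qT) = 113.8400 * 0.99153602 = 112.87646084
K * exp(-rT) = 100.4200 * 0.99750312 = 100.16926355
C = P + S*exp(-qT) - K*exp(-rT)
C = 2.5567 + 112.87646084 - 100.16926355 = 15.2639


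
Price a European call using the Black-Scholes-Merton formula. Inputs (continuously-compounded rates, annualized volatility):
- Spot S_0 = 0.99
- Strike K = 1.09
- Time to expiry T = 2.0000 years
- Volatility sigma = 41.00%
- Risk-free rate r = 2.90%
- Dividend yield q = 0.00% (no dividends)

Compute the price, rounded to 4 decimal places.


d1 = (ln(S/K) + (r - q + 0.5*sigma^2) * T) / (sigma * sqrt(T)) = 0.22398378
d2 = d1 - sigma * sqrt(T) = -0.35584378
exp(-rT) = 0.94364995; exp(-qT) = 1.00000000
C = S_0 * exp(-qT) * N(d1) - K * exp(-rT) * N(d2)
N(d1) = 0.58861504; N(d2) = 0.36097878
C = 0.9900 * 1.00000000 * 0.58861504 - 1.0900 * 0.94364995 * 0.36097878 = 0.2114

Answer: Price = 0.2114


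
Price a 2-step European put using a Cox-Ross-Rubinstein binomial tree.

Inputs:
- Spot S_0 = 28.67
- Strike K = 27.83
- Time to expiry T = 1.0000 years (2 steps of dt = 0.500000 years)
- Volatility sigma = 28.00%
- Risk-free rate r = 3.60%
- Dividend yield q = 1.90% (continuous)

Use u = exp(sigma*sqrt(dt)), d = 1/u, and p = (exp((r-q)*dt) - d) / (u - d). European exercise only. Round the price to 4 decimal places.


Answer: Price = V(0,0) = 2.2945

Derivation:
dt = T/N = 0.500000
u = exp(sigma*sqrt(dt)) = 1.218950; d = 1/u = 0.820378
p = (exp((r-q)*dt) - d) / (u - d) = 0.472081
Discount per step: exp(-r*dt) = 0.982161
Stock lattice S(k, i) with i counting down-moves:
  k=0: S(0,0) = 28.6700
  k=1: S(1,0) = 34.9473; S(1,1) = 23.5202
  k=2: S(2,0) = 42.5990; S(2,1) = 28.6700; S(2,2) = 19.2955
Terminal payoffs V(N, i) = max(K - S_T, 0):
  V(2,0) = 0.000000; V(2,1) = 0.000000; V(2,2) = 8.534508
Backward induction: V(k, i) = exp(-r*dt) * [p * V(k+1, i) + (1-p) * V(k+1, i+1)].
  V(1,0) = exp(-r*dt) * [p*0.000000 + (1-p)*0.000000] = 0.000000
  V(1,1) = exp(-r*dt) * [p*0.000000 + (1-p)*8.534508] = 4.425158
  V(0,0) = exp(-r*dt) * [p*0.000000 + (1-p)*4.425158] = 2.294453


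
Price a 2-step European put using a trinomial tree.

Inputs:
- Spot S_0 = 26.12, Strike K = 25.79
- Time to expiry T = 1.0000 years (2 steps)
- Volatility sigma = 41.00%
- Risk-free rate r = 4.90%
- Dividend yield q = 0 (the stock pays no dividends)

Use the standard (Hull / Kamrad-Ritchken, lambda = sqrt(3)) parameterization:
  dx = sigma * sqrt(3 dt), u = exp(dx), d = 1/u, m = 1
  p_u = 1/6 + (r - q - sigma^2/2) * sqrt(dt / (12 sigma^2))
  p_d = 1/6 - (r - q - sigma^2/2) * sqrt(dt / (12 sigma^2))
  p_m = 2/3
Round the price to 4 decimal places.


dt = T/N = 0.500000; dx = sigma*sqrt(3*dt) = 0.502145
u = exp(dx) = 1.652262; d = 1/u = 0.605231
p_u = 0.149217, p_m = 0.666667, p_d = 0.184117
Discount per step: exp(-r*dt) = 0.975798
Stock lattice S(k, j) with j the centered position index:
  k=0: S(0,+0) = 26.1200
  k=1: S(1,-1) = 15.8086; S(1,+0) = 26.1200; S(1,+1) = 43.1571
  k=2: S(2,-2) = 9.5679; S(2,-1) = 15.8086; S(2,+0) = 26.1200; S(2,+1) = 43.1571; S(2,+2) = 71.3068
Terminal payoffs V(N, j) = max(K - S_T, 0):
  V(2,-2) = 16.222131; V(2,-1) = 9.981371; V(2,+0) = 0.000000; V(2,+1) = 0.000000; V(2,+2) = 0.000000
Backward induction: V(k, j) = exp(-r*dt) * [p_u * V(k+1, j+1) + p_m * V(k+1, j) + p_d * V(k+1, j-1)]
  V(1,-1) = exp(-r*dt) * [p_u*0.000000 + p_m*9.981371 + p_d*16.222131] = 9.407679
  V(1,+0) = exp(-r*dt) * [p_u*0.000000 + p_m*0.000000 + p_d*9.981371] = 1.793261
  V(1,+1) = exp(-r*dt) * [p_u*0.000000 + p_m*0.000000 + p_d*0.000000] = 0.000000
  V(0,+0) = exp(-r*dt) * [p_u*0.000000 + p_m*1.793261 + p_d*9.407679] = 2.856764

Answer: Price = V(0,0) = 2.8568
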